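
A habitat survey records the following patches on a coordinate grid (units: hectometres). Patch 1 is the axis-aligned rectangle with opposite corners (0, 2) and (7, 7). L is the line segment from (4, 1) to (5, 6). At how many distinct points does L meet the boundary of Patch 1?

The segment meets the boundary at (4.2,2).

1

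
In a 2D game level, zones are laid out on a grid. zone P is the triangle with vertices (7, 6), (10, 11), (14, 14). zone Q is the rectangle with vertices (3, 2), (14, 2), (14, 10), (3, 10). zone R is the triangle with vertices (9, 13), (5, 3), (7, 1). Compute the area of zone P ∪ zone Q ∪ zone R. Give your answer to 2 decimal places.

92.93

By inclusion–exclusion:
Individual areas: |zone P| = 5.5, |zone Q| = 88, |zone R| = 14.
|zone P∩zone Q| = 2.2.
|zone P∩zone R| = 0.3111.
|zone Q∩zone R| = 12.3667.
|zone P∩zone Q∩zone R| = 0.3111.
|zone P ∪ zone Q ∪ zone R| = 107.5 − 14.8778 + 0.3111 = 92.93.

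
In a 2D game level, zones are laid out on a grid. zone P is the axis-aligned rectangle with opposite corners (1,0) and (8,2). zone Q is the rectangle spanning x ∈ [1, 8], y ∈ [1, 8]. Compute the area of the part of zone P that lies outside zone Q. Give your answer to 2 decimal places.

|zone P∩zone Q|: x∈[1,8], y∈[1,2] → 7·1 = 7.
|zone P| = 14.
|zone P ∖ zone Q| = |zone P| − |zone P∩zone Q| = 14 − 7 = 7.00.

7.00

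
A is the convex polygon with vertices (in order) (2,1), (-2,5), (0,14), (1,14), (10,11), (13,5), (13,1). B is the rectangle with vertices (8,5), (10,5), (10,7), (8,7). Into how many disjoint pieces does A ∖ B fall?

A ∖ B is a single connected region.

1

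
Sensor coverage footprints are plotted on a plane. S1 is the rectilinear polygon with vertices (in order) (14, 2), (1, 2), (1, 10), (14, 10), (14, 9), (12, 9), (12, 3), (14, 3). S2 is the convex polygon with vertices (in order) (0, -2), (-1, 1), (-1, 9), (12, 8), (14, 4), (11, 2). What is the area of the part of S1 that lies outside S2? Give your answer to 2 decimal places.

21.60

|S1| = 92, |S1∩S2| = 70.4038.
|S1 ∖ S2| = |S1| − |S1∩S2| = 92 − 70.4038 = 21.60.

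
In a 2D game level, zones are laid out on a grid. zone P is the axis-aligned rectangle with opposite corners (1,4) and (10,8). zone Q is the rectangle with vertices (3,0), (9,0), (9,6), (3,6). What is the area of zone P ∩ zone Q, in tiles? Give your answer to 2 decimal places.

12.00

|zone P∩zone Q|: x∈[3,9], y∈[4,6] → 6·2 = 12.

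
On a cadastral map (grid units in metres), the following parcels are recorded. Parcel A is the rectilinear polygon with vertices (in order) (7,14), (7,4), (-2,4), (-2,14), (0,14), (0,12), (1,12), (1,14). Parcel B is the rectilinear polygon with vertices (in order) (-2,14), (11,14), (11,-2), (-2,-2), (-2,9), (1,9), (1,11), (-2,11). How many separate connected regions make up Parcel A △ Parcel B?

3

Parcel A △ Parcel B splits into 3 disjoint pieces (area 118, area 6, area 2).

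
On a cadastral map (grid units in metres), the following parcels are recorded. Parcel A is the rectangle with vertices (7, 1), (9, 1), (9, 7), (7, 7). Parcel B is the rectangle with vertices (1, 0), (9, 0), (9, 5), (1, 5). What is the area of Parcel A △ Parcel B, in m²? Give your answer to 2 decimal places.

36.00

|Parcel A∩Parcel B|: x∈[7,9], y∈[1,5] → 2·4 = 8.
|Parcel A △ Parcel B| = |Parcel A| + |Parcel B| − 2·|Parcel A∩Parcel B| = 12 + 40 − 16 = 36.00.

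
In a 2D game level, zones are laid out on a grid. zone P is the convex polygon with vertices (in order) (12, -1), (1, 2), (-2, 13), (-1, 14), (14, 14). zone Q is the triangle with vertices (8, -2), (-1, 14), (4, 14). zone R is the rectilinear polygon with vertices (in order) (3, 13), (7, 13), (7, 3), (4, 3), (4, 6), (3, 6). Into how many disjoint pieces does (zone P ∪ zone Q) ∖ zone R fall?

(zone P ∪ zone Q) ∖ zone R is a single connected region.

1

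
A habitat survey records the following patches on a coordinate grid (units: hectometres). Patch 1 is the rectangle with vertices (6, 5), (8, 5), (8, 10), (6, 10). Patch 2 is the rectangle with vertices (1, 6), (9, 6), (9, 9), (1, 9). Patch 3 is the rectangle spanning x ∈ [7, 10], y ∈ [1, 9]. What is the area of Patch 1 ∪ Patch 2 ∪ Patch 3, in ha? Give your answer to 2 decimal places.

45.00

By inclusion–exclusion:
Individual areas: |Patch 1| = 10, |Patch 2| = 24, |Patch 3| = 24.
|Patch 1∩Patch 2|: x∈[6,8], y∈[6,9] → 2·3 = 6.
|Patch 1∩Patch 3|: x∈[7,8], y∈[5,9] → 1·4 = 4.
|Patch 2∩Patch 3|: x∈[7,9], y∈[6,9] → 2·3 = 6.
|Patch 1∩Patch 2∩Patch 3| = 3.
|Patch 1 ∪ Patch 2 ∪ Patch 3| = 58 − 16 + 3 = 45.00.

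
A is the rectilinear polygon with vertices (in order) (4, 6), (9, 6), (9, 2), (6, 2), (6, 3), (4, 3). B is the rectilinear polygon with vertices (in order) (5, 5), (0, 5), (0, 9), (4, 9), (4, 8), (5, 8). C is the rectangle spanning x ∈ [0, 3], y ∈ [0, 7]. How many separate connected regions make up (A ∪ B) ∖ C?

1

(A ∪ B) ∖ C is a single connected region.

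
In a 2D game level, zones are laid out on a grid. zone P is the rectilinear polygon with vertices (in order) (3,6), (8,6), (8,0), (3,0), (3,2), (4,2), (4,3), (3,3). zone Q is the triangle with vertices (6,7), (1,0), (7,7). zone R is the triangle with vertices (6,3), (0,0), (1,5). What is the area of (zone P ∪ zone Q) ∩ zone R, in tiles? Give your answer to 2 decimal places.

3.64

|zone P ∪ zone Q| = 30.5714.
|(zone P ∪ zone Q) ∩ zone R| = 3.64.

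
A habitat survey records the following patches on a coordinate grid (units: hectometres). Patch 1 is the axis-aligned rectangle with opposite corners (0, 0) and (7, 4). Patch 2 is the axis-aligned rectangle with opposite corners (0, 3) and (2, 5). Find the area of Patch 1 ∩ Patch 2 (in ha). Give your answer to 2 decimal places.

2.00

|Patch 1∩Patch 2|: x∈[0,2], y∈[3,4] → 2·1 = 2.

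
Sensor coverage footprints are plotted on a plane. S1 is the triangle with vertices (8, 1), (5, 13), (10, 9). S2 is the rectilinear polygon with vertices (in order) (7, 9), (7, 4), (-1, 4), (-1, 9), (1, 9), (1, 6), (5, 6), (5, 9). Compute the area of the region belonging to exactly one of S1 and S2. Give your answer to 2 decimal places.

|S1| = 24, |S2| = 28, |S1∩S2| = 2.
|S1 △ S2| = |S1| + |S2| − 2·|S1∩S2| = 24 + 28 − 4 = 48.00.

48.00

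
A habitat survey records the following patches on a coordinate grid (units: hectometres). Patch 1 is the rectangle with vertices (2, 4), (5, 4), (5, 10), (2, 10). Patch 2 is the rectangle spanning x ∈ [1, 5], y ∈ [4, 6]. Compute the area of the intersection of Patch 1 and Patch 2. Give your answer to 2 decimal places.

6.00

|Patch 1∩Patch 2|: x∈[2,5], y∈[4,6] → 3·2 = 6.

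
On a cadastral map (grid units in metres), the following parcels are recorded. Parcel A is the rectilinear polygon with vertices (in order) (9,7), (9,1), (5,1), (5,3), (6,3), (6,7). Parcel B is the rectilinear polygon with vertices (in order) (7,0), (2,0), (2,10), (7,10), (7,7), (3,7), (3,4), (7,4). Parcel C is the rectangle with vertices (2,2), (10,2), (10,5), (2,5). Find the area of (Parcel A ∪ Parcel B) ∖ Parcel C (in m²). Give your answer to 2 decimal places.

|Parcel A ∪ Parcel B| = 53.
|(Parcel A ∪ Parcel B) ∩ Parcel C| = 18.
|(Parcel A ∪ Parcel B) ∖ Parcel C| = 53 − 18 = 35.00.

35.00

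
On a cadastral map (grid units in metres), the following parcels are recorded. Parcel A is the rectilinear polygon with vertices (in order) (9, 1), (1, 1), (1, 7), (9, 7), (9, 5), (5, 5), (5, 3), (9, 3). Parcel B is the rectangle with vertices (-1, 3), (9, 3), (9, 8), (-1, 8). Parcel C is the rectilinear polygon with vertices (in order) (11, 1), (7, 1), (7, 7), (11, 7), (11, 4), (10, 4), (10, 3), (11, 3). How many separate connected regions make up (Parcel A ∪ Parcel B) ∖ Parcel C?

1

(Parcel A ∪ Parcel B) ∖ Parcel C is a single connected region.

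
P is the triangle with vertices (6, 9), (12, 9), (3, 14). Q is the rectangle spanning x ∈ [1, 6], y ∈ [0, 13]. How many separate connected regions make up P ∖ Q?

2

P ∖ Q splits into 2 disjoint pieces (area 10, area 0.6).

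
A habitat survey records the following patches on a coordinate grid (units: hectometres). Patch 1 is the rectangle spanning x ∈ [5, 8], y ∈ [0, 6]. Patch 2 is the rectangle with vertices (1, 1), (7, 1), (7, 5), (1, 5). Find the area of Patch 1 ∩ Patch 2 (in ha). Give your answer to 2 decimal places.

|Patch 1∩Patch 2|: x∈[5,7], y∈[1,5] → 2·4 = 8.

8.00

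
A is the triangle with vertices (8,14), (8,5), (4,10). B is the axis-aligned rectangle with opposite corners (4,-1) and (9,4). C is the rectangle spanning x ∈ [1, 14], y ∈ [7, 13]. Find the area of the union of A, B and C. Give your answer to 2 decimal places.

105.10

By inclusion–exclusion:
Individual areas: |A| = 18, |B| = 25, |C| = 78.
|A∩B| = 0.
|A∩C| = 15.9.
|B∩C| = 0 (no overlap).
|A∩B∩C| = 0.
|A ∪ B ∪ C| = 121 − 15.9 + 0 = 105.10.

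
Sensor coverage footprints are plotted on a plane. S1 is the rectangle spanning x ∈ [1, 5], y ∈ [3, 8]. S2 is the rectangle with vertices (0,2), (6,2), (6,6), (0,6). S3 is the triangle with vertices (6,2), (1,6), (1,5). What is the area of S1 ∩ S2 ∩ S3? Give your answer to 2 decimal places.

The intersection is the polygon with vertices (4.333,3), (1,5), (1,6), (4.75,3).
By the shoelace formula its area is 2.29.

2.29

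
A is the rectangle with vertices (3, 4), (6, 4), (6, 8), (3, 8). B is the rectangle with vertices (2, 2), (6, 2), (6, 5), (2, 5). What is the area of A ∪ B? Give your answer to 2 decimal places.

By inclusion–exclusion:
Individual areas: |A| = 12, |B| = 12.
|A∩B|: x∈[3,6], y∈[4,5] → 3·1 = 3.
|A ∪ B| = 24 − 3 = 21.00.

21.00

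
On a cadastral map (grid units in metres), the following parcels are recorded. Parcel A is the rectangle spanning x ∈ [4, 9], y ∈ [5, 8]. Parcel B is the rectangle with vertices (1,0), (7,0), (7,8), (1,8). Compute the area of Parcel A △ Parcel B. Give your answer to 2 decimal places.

|Parcel A∩Parcel B|: x∈[4,7], y∈[5,8] → 3·3 = 9.
|Parcel A △ Parcel B| = |Parcel A| + |Parcel B| − 2·|Parcel A∩Parcel B| = 15 + 48 − 18 = 45.00.

45.00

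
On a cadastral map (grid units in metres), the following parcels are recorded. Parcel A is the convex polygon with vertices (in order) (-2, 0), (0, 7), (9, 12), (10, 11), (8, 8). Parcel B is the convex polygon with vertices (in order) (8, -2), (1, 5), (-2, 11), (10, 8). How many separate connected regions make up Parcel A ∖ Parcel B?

2

Parcel A ∖ Parcel B splits into 2 disjoint pieces (area 11.2778, area 9.532).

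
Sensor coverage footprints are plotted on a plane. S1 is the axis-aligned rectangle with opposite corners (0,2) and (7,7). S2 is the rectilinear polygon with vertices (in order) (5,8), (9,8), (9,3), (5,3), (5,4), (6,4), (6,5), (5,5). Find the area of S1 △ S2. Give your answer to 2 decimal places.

|S1| = 35, |S2| = 19, |S1∩S2| = 7.
|S1 △ S2| = |S1| + |S2| − 2·|S1∩S2| = 35 + 19 − 14 = 40.00.

40.00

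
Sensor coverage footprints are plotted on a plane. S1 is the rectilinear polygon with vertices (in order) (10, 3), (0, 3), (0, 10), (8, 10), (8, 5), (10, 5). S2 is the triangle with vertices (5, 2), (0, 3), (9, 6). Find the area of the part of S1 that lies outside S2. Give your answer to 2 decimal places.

51.33

|S1| = 60, |S1∩S2| = 8.6667.
|S1 ∖ S2| = |S1| − |S1∩S2| = 60 − 8.6667 = 51.33.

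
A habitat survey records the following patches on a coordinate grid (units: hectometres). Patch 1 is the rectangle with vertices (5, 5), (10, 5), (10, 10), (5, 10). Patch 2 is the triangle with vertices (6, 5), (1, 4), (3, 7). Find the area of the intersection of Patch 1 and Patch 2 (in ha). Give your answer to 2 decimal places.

The intersection is the polygon with vertices (5,5), (5,5.667), (6,5).
By the shoelace formula its area is 0.33.

0.33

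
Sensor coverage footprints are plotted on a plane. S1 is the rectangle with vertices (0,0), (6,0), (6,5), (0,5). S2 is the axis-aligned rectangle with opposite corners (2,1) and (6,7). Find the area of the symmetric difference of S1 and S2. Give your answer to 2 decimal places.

|S1∩S2|: x∈[2,6], y∈[1,5] → 4·4 = 16.
|S1 △ S2| = |S1| + |S2| − 2·|S1∩S2| = 30 + 24 − 32 = 22.00.

22.00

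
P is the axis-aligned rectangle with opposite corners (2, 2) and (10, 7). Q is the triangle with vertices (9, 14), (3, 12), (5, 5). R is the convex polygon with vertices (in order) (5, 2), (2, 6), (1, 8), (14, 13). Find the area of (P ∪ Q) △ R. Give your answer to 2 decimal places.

59.66

|P ∪ Q| = 61.5397.
|(P ∪ Q) ∩ R| = 25.9392.
|(P ∪ Q) △ R| = 61.5397 + 50 − 51.8783 = 59.66.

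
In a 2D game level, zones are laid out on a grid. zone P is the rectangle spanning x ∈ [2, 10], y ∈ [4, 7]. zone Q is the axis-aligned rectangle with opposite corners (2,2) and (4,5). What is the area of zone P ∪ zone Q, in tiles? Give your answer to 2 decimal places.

28.00

By inclusion–exclusion:
Individual areas: |zone P| = 24, |zone Q| = 6.
|zone P∩zone Q|: x∈[2,4], y∈[4,5] → 2·1 = 2.
|zone P ∪ zone Q| = 30 − 2 = 28.00.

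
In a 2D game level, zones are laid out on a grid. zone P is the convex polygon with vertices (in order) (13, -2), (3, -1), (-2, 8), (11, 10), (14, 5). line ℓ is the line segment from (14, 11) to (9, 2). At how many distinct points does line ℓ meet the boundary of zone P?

The segment meets the boundary at (12.269,7.885).

1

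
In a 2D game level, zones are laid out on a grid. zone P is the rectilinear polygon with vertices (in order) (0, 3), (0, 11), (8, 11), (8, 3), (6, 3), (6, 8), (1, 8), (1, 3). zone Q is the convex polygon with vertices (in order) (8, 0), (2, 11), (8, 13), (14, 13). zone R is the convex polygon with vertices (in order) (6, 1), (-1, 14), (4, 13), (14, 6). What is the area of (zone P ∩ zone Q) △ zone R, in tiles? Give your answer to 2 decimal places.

57.49

|zone P ∩ zone Q| = 25.4242.
|(zone P ∩ zone Q) ∩ zone R| = 24.9671.
|(zone P ∩ zone Q) △ zone R| = 25.4242 + 82 − 49.9342 = 57.49.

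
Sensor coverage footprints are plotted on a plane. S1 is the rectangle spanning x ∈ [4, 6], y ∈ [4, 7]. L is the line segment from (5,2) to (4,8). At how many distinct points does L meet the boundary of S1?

The segment meets the boundary at (4.167,7), (4.667,4).

2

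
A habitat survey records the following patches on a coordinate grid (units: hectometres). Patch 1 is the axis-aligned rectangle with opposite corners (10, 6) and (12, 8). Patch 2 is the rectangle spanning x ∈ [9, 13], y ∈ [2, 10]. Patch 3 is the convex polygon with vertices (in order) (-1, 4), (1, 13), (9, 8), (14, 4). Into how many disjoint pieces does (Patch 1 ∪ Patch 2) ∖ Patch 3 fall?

2

(Patch 1 ∪ Patch 2) ∖ Patch 3 splits into 2 disjoint pieces (area 8, area 14.4).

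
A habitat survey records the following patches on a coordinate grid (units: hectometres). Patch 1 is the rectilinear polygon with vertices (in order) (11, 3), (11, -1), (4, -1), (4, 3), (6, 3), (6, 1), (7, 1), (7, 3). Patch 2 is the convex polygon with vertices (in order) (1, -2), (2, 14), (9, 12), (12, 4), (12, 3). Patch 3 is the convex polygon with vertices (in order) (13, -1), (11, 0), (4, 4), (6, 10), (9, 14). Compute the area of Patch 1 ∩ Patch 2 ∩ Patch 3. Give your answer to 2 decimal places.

4.29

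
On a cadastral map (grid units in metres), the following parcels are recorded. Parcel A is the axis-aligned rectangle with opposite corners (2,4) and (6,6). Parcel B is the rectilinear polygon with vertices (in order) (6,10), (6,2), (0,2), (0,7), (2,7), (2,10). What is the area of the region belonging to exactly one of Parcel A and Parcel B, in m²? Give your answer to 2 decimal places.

34.00

|Parcel A| = 8, |Parcel B| = 42, |Parcel A∩Parcel B| = 8.
|Parcel A △ Parcel B| = |Parcel A| + |Parcel B| − 2·|Parcel A∩Parcel B| = 8 + 42 − 16 = 34.00.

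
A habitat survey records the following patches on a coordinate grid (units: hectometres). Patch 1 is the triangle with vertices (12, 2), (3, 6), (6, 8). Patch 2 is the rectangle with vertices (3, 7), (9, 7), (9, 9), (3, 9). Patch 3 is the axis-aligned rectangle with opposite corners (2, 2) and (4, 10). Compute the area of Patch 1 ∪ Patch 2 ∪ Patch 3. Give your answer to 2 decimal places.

By inclusion–exclusion:
Individual areas: |Patch 1| = 15, |Patch 2| = 12, |Patch 3| = 16.
|Patch 1∩Patch 2| = 1.25.
|Patch 1∩Patch 3| = 0.5556.
|Patch 2∩Patch 3|: x∈[3,4], y∈[7,9] → 1·2 = 2.
|Patch 1∩Patch 2∩Patch 3| = 0.
|Patch 1 ∪ Patch 2 ∪ Patch 3| = 43 − 3.8056 + 0 = 39.19.

39.19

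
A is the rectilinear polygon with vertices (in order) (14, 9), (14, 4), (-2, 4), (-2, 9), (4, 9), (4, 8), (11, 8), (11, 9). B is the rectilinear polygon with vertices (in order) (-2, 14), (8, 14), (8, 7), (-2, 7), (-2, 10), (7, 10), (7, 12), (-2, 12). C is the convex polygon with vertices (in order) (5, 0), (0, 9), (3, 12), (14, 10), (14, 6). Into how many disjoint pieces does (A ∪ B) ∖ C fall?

3

(A ∪ B) ∖ C splits into 3 disjoint pieces (area 3, area 19.4444, area 20.8182).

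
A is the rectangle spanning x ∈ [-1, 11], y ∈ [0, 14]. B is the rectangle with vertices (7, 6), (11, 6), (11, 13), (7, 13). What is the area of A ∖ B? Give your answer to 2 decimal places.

|A∩B|: x∈[7,11], y∈[6,13] → 4·7 = 28.
|A| = 168.
|A ∖ B| = |A| − |A∩B| = 168 − 28 = 140.00.

140.00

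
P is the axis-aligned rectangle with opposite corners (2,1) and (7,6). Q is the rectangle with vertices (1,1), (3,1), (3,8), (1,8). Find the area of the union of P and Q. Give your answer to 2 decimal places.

By inclusion–exclusion:
Individual areas: |P| = 25, |Q| = 14.
|P∩Q|: x∈[2,3], y∈[1,6] → 1·5 = 5.
|P ∪ Q| = 39 − 5 = 34.00.

34.00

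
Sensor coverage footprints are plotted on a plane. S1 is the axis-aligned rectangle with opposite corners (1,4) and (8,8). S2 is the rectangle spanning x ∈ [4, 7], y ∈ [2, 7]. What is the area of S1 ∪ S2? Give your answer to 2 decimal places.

By inclusion–exclusion:
Individual areas: |S1| = 28, |S2| = 15.
|S1∩S2|: x∈[4,7], y∈[4,7] → 3·3 = 9.
|S1 ∪ S2| = 43 − 9 = 34.00.

34.00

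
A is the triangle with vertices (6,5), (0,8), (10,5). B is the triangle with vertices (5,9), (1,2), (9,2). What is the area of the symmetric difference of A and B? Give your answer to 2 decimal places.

|A| = 6, |B| = 28, |A∩B| = 3.3641.
|A △ B| = |A| + |B| − 2·|A∩B| = 6 + 28 − 6.7282 = 27.27.

27.27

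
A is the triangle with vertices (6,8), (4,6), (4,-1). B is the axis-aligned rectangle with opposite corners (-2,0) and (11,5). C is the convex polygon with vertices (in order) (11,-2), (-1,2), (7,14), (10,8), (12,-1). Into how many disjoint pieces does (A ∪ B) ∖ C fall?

(A ∪ B) ∖ C splits into 2 disjoint pieces (area 0.25, area 14.1111).

2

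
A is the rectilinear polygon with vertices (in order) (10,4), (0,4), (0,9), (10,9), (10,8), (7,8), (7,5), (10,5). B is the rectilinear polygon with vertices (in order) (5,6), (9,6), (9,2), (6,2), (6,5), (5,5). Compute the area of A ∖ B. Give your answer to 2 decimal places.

36.00

|A| = 41, |A∩B| = 5.
|A ∖ B| = |A| − |A∩B| = 41 − 5 = 36.00.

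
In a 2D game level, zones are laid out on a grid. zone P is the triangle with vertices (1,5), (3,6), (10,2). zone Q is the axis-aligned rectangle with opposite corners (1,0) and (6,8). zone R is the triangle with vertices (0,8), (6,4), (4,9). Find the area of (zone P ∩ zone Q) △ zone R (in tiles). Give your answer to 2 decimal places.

15.78

|zone P ∩ zone Q| = 5.5952.
|(zone P ∩ zone Q) ∩ zone R| = 0.4074.
|(zone P ∩ zone Q) △ zone R| = 5.5952 + 11 − 0.8148 = 15.78.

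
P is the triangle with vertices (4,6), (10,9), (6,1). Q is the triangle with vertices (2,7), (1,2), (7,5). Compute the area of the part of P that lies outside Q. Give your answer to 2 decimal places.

|P| = 18, |P∩Q| = 2.9861.
|P ∖ Q| = |P| − |P∩Q| = 18 − 2.9861 = 15.01.

15.01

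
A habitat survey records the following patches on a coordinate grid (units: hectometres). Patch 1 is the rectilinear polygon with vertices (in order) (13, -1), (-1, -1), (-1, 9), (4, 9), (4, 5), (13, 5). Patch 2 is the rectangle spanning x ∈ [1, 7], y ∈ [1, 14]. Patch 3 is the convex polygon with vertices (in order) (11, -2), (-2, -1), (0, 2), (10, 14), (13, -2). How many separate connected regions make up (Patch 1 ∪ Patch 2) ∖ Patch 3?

(Patch 1 ∪ Patch 2) ∖ Patch 3 splits into 2 disjoint pieces (area 57.35, area 4.5).

2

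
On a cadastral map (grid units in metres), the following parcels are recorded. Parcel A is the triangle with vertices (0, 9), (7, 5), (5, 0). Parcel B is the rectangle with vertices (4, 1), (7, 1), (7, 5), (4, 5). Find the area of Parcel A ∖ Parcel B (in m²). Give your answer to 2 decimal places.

12.88

|Parcel A| = 21.5, |Parcel A∩Parcel B| = 8.6222.
|Parcel A ∖ Parcel B| = |Parcel A| − |Parcel A∩Parcel B| = 21.5 − 8.6222 = 12.88.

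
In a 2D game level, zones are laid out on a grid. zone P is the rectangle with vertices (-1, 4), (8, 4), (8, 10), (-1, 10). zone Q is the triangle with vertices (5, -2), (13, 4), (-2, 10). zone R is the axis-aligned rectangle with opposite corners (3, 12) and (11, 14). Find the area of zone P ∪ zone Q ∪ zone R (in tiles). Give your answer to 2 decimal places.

By inclusion–exclusion:
Individual areas: |zone P| = 54, |zone Q| = 69, |zone R| = 16.
|zone P∩zone Q| = 28.8429.
|zone P∩zone R| = 0 (no overlap).
|zone Q∩zone R| = 0.
|zone P∩zone Q∩zone R| = 0.
|zone P ∪ zone Q ∪ zone R| = 139 − 28.8429 + 0 = 110.16.

110.16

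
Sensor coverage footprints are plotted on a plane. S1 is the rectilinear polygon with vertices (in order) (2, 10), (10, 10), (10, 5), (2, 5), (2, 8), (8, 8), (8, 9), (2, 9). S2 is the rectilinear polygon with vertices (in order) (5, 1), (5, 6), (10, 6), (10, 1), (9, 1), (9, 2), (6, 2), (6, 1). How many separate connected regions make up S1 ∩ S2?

S1 ∩ S2 is a single connected region.

1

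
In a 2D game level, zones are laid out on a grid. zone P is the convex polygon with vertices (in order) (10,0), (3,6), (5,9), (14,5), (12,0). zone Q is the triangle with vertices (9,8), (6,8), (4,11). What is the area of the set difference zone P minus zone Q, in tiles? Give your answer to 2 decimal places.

51.51

|zone P| = 52, |zone P∩zone Q| = 0.4934.
|zone P ∖ zone Q| = |zone P| − |zone P∩zone Q| = 52 − 0.4934 = 51.51.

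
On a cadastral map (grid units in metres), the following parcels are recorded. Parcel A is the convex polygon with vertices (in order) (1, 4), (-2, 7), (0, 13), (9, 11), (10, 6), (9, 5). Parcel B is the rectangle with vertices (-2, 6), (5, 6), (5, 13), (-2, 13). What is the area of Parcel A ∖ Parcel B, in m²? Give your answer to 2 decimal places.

|Parcel A| = 78.5, |Parcel A∩Parcel B| = 39.7222.
|Parcel A ∖ Parcel B| = |Parcel A| − |Parcel A∩Parcel B| = 78.5 − 39.7222 = 38.78.

38.78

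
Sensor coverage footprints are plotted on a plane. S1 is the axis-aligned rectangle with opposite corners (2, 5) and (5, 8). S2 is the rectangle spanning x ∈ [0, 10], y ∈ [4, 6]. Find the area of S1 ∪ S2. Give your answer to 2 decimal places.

26.00

By inclusion–exclusion:
Individual areas: |S1| = 9, |S2| = 20.
|S1∩S2|: x∈[2,5], y∈[5,6] → 3·1 = 3.
|S1 ∪ S2| = 29 − 3 = 26.00.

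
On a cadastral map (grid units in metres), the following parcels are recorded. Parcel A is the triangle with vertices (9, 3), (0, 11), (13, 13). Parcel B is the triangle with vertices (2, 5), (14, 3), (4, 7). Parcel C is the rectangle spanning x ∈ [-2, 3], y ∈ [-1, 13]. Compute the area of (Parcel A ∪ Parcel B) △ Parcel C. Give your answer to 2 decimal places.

130.28

|Parcel A ∪ Parcel B| = 70.8304.
|(Parcel A ∪ Parcel B) ∩ Parcel C| = 5.2756.
|(Parcel A ∪ Parcel B) △ Parcel C| = 70.8304 + 70 − 10.5513 = 130.28.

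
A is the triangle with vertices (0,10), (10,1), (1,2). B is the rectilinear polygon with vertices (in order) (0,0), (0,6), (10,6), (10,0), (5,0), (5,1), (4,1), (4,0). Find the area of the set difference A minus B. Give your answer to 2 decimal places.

7.89

|A| = 35.5, |A∩B| = 27.6111.
|A ∖ B| = |A| − |A∩B| = 35.5 − 27.6111 = 7.89.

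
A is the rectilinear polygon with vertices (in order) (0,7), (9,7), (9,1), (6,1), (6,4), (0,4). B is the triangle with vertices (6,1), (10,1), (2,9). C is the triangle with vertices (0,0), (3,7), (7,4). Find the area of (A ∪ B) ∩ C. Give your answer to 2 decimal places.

The region (A ∪ B) ∩ C is the polygon with vertices (4.5,4), (1.714,4), (3,7), (7,4), (5.056,2.889).
By the shoelace formula its area is 9.32.

9.32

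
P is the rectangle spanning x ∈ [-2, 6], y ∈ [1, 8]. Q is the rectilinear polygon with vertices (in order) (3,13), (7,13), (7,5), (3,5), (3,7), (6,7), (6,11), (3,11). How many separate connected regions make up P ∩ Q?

P ∩ Q is a single connected region.

1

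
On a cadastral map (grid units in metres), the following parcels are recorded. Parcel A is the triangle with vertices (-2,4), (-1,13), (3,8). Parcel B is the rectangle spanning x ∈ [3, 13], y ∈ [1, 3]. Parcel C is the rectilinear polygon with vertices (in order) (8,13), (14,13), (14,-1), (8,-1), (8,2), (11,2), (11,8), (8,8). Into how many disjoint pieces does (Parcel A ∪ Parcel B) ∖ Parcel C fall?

(Parcel A ∪ Parcel B) ∖ Parcel C splits into 2 disjoint pieces (area 20.5, area 13).

2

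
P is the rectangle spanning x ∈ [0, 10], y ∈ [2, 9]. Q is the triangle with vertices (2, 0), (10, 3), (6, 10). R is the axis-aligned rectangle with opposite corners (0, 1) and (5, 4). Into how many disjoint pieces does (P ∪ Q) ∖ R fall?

(P ∪ Q) ∖ R splits into 2 disjoint pieces (area 61.5065, area 1.1333).

2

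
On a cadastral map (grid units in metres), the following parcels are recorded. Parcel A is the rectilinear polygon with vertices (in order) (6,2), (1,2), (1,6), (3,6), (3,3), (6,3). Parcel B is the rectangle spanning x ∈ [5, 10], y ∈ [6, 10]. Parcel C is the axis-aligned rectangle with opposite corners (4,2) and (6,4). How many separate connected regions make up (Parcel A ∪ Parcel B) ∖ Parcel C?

2

(Parcel A ∪ Parcel B) ∖ Parcel C splits into 2 disjoint pieces (area 9, area 20).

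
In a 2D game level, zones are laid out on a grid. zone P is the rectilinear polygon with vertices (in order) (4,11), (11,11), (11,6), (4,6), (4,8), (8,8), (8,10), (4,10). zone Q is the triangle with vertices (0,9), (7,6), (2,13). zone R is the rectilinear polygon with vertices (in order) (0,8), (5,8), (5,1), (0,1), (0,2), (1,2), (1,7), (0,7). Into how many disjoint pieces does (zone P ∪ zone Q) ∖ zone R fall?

1

(zone P ∪ zone Q) ∖ zone R is a single connected region.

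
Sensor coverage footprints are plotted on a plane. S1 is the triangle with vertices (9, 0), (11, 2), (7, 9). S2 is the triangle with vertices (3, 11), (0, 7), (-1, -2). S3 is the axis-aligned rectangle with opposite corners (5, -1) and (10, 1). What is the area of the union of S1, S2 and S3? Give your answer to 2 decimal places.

By inclusion–exclusion:
Individual areas: |S1| = 11, |S2| = 11.5, |S3| = 10.
|S1∩S2| = 0.
|S1∩S3| = 0.6111.
|S2∩S3| = 0.
|S1∩S2∩S3| = 0.
|S1 ∪ S2 ∪ S3| = 32.5 − 0.6111 + 0 = 31.89.

31.89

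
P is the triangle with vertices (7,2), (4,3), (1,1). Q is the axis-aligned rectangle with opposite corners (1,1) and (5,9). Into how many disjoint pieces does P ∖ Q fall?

P ∖ Q is a single connected region.

1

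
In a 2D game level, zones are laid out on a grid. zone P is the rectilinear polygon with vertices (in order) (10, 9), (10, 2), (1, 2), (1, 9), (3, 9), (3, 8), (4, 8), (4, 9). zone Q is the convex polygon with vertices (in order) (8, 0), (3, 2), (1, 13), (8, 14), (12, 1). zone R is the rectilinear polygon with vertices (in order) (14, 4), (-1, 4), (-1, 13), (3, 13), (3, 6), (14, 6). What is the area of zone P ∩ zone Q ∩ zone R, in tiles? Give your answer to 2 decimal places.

The intersection is the polygon with vertices (1.727,9), (3,9), (3,8), (3,6), (10,6), (10,4), (2.636,4).
By the shoelace formula its area is 18.09.

18.09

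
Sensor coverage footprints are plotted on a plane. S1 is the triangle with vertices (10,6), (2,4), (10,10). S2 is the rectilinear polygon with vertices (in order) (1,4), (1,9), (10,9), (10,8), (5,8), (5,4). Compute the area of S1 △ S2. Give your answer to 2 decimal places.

|S1| = 16, |S2| = 25, |S1∩S2| = 4.25.
|S1 △ S2| = |S1| + |S2| − 2·|S1∩S2| = 16 + 25 − 8.5 = 32.50.

32.50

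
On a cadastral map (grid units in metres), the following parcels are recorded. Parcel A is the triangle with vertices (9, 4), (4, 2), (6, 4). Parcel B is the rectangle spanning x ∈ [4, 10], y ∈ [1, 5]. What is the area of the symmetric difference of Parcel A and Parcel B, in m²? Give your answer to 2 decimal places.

21.00

|Parcel A| = 3, |Parcel B| = 24, |Parcel A∩Parcel B| = 3.
|Parcel A △ Parcel B| = |Parcel A| + |Parcel B| − 2·|Parcel A∩Parcel B| = 3 + 24 − 6 = 21.00.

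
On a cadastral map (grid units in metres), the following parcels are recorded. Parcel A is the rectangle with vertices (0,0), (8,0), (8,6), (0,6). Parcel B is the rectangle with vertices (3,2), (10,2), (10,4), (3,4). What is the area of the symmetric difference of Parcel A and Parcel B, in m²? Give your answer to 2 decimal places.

|Parcel A∩Parcel B|: x∈[3,8], y∈[2,4] → 5·2 = 10.
|Parcel A △ Parcel B| = |Parcel A| + |Parcel B| − 2·|Parcel A∩Parcel B| = 48 + 14 − 20 = 42.00.

42.00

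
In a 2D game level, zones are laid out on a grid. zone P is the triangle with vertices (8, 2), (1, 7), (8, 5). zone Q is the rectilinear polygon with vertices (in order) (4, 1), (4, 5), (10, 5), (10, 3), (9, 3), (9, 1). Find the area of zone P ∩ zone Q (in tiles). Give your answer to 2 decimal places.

The intersection is the polygon with vertices (4,4.857), (4,5), (8,5), (8,2).
By the shoelace formula its area is 6.29.

6.29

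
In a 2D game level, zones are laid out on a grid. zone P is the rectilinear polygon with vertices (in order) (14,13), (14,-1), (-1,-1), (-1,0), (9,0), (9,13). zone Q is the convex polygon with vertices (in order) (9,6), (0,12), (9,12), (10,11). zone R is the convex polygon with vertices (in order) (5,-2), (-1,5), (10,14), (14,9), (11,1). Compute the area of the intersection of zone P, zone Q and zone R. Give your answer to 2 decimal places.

3.00

The intersection is the polygon with vertices (10,11), (9,6), (9,12).
By the shoelace formula its area is 3.00.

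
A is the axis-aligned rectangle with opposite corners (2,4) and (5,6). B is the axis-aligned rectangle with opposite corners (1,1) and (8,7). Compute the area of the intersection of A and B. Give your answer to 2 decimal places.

6.00

|A∩B|: x∈[2,5], y∈[4,6] → 3·2 = 6.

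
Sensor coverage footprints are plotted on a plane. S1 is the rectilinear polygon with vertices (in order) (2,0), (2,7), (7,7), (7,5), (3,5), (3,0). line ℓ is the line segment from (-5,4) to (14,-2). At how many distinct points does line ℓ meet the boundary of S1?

The segment meets the boundary at (3,1.474), (2,1.789).

2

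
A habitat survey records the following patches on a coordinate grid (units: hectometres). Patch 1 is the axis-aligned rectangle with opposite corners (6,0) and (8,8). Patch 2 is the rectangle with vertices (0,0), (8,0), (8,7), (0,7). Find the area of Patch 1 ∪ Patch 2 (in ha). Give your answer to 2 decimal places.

By inclusion–exclusion:
Individual areas: |Patch 1| = 16, |Patch 2| = 56.
|Patch 1∩Patch 2|: x∈[6,8], y∈[0,7] → 2·7 = 14.
|Patch 1 ∪ Patch 2| = 72 − 14 = 58.00.

58.00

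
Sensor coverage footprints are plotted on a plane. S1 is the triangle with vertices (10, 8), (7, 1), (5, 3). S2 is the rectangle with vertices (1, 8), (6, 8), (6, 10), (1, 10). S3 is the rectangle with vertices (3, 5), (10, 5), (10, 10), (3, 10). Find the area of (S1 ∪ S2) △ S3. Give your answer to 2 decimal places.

37.86

|S1 ∪ S2| = 20.
|(S1 ∪ S2) ∩ S3| = 8.5714.
|(S1 ∪ S2) △ S3| = 20 + 35 − 17.1429 = 37.86.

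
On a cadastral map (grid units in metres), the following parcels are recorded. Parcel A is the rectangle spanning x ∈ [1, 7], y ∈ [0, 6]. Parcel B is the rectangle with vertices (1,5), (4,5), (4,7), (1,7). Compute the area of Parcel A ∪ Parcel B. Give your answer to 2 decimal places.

By inclusion–exclusion:
Individual areas: |Parcel A| = 36, |Parcel B| = 6.
|Parcel A∩Parcel B|: x∈[1,4], y∈[5,6] → 3·1 = 3.
|Parcel A ∪ Parcel B| = 42 − 3 = 39.00.

39.00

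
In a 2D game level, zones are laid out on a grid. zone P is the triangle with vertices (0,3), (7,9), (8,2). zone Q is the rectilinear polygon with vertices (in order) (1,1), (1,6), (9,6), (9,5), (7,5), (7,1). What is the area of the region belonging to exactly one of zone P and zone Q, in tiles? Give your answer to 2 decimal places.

|zone P| = 27.5, |zone Q| = 32, |zone P∩zone Q| = 18.8214.
|zone P △ zone Q| = |zone P| + |zone Q| − 2·|zone P∩zone Q| = 27.5 + 32 − 37.6429 = 21.86.

21.86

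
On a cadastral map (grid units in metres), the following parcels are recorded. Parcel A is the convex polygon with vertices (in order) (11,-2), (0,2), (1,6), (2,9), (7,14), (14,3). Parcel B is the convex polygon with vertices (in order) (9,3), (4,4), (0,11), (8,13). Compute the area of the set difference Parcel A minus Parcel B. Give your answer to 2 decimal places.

78.54

|Parcel A| = 127, |Parcel A∩Parcel B| = 48.4612.
|Parcel A ∖ Parcel B| = |Parcel A| − |Parcel A∩Parcel B| = 127 − 48.4612 = 78.54.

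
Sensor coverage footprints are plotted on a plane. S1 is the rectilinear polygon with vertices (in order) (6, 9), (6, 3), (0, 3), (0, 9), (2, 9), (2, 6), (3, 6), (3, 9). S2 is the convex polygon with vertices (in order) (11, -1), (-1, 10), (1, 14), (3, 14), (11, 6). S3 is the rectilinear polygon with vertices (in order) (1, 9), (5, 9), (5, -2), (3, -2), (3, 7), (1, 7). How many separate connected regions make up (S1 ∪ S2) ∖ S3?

(S1 ∪ S2) ∖ S3 splits into 2 disjoint pieces (area 80.9962, area 0.2424).

2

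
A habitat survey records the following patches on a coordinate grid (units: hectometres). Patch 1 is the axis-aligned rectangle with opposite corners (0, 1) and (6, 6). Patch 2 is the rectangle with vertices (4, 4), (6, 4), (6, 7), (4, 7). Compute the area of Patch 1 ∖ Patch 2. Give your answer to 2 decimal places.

26.00

|Patch 1∩Patch 2|: x∈[4,6], y∈[4,6] → 2·2 = 4.
|Patch 1| = 30.
|Patch 1 ∖ Patch 2| = |Patch 1| − |Patch 1∩Patch 2| = 30 − 4 = 26.00.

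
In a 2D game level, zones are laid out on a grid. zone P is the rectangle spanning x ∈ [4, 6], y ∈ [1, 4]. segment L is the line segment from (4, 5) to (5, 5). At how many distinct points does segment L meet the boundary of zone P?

The segment lies entirely outside zone P and never meets its boundary.

0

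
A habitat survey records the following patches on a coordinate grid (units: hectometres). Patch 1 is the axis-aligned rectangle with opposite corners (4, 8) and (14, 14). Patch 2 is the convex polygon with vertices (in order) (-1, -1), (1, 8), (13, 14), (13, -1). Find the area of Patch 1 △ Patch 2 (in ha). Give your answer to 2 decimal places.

|Patch 1| = 60, |Patch 2| = 153, |Patch 1∩Patch 2| = 33.75.
|Patch 1 △ Patch 2| = |Patch 1| + |Patch 2| − 2·|Patch 1∩Patch 2| = 60 + 153 − 67.5 = 145.50.

145.50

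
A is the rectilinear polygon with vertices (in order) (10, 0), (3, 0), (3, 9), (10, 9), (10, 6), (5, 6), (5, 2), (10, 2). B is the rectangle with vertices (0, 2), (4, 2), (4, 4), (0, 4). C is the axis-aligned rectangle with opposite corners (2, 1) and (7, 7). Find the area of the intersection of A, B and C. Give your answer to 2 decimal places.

The intersection is the polygon with vertices (4,4), (4,2), (3,2), (3,4).
By the shoelace formula its area is 2.00.

2.00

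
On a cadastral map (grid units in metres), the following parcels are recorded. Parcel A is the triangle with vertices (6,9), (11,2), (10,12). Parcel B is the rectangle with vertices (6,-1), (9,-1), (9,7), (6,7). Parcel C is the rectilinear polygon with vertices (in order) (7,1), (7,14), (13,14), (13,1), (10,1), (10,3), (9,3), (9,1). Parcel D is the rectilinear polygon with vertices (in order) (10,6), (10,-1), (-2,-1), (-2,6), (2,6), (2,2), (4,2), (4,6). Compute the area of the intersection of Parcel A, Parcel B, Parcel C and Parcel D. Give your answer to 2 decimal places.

The intersection is the polygon with vertices (9,4.8), (8.143,6), (9,6).
By the shoelace formula its area is 0.51.

0.51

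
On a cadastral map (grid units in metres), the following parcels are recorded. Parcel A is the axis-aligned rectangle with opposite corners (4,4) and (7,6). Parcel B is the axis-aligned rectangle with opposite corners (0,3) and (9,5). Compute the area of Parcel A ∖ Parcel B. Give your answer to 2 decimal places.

3.00

|Parcel A∩Parcel B|: x∈[4,7], y∈[4,5] → 3·1 = 3.
|Parcel A| = 6.
|Parcel A ∖ Parcel B| = |Parcel A| − |Parcel A∩Parcel B| = 6 − 3 = 3.00.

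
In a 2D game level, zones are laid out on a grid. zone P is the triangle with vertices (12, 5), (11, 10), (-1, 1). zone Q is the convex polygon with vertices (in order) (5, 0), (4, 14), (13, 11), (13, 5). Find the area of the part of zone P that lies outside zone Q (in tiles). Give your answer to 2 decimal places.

7.22

|zone P| = 34.5, |zone P∩zone Q| = 27.2808.
|zone P ∖ zone Q| = |zone P| − |zone P∩zone Q| = 34.5 − 27.2808 = 7.22.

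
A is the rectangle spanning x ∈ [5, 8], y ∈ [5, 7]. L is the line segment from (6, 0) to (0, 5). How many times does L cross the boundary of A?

The segment lies entirely outside A and never meets its boundary.

0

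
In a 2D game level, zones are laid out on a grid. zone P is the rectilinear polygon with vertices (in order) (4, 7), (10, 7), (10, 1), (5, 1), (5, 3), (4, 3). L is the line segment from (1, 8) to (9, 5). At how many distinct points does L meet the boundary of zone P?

The segment meets the boundary at (4,6.875).

1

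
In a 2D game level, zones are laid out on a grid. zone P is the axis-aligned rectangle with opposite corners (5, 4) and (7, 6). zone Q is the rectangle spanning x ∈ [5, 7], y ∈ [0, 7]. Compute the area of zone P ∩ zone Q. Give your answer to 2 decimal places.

|zone P∩zone Q|: x∈[5,7], y∈[4,6] → 2·2 = 4.

4.00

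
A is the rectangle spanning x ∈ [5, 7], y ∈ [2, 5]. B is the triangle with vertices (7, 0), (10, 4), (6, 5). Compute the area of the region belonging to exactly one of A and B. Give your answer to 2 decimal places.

|A| = 6, |B| = 9.5, |A∩B| = 1.975.
|A △ B| = |A| + |B| − 2·|A∩B| = 6 + 9.5 − 3.95 = 11.55.

11.55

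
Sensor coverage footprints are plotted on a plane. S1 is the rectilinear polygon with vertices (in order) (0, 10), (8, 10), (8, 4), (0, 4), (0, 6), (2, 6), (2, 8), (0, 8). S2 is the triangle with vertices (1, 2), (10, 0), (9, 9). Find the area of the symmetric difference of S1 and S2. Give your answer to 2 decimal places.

|S1| = 44, |S2| = 39.5, |S1∩S2| = 9.7232.
|S1 △ S2| = |S1| + |S2| − 2·|S1∩S2| = 44 + 39.5 − 19.4464 = 64.05.

64.05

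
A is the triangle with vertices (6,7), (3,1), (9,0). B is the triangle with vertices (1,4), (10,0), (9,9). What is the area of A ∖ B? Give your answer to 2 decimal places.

6.70

|A| = 19.5, |A∩B| = 12.7972.
|A ∖ B| = |A| − |A∩B| = 19.5 − 12.7972 = 6.70.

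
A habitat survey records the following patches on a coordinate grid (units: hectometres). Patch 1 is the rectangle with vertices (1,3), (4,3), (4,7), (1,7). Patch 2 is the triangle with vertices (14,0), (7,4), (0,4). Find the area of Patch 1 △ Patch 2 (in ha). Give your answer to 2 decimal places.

21.79

|Patch 1| = 12, |Patch 2| = 14, |Patch 1∩Patch 2| = 2.1071.
|Patch 1 △ Patch 2| = |Patch 1| + |Patch 2| − 2·|Patch 1∩Patch 2| = 12 + 14 − 4.2143 = 21.79.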